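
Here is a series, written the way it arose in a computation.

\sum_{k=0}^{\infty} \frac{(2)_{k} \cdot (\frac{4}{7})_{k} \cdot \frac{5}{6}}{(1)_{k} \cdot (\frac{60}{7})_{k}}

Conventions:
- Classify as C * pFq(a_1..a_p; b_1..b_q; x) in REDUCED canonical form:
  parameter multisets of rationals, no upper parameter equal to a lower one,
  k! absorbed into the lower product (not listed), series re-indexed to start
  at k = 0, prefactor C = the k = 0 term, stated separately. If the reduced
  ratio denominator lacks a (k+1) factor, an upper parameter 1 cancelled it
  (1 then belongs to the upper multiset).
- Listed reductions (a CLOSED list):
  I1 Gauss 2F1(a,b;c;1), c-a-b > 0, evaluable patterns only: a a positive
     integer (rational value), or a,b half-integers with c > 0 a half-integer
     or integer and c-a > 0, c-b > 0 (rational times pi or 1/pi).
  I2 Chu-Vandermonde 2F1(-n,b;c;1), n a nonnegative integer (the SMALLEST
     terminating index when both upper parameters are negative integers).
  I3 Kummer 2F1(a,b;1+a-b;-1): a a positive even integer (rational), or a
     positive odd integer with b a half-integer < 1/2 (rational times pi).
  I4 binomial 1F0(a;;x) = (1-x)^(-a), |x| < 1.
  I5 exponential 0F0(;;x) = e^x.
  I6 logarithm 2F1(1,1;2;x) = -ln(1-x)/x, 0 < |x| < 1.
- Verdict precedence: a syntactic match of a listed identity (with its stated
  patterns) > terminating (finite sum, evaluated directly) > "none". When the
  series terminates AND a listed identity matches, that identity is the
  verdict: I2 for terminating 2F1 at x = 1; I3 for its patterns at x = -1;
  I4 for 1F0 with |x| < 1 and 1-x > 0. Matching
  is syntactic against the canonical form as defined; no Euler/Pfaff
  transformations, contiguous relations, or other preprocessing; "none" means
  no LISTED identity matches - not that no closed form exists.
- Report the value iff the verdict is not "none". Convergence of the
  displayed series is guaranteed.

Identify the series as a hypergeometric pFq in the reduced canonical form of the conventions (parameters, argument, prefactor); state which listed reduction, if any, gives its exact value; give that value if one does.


Reduced: x = 1, 2F1, upper = {\frac{4}{7}, 2}, lower = {\frac{60}{7}}, C = \frac{5}{6}. Verdict: this is the Gauss summation I1 (x = 1: the Gamma ratio telescopes since c-a-b = 6 > 0 and a = 2 in Z>0). Hence: \frac{6095}{6174}.

First insight: from the first term \frac{5}{6}: (1)_k (C = 5/6) is k! itself.
Adjacent-term ratio: r(k) = 1 * (k+\frac{4}{7}) (k+2) / [(k+\frac{60}{7}) (k+1)] ; factor over Q: parameters, x = 1, and C = \frac{5}{6}.


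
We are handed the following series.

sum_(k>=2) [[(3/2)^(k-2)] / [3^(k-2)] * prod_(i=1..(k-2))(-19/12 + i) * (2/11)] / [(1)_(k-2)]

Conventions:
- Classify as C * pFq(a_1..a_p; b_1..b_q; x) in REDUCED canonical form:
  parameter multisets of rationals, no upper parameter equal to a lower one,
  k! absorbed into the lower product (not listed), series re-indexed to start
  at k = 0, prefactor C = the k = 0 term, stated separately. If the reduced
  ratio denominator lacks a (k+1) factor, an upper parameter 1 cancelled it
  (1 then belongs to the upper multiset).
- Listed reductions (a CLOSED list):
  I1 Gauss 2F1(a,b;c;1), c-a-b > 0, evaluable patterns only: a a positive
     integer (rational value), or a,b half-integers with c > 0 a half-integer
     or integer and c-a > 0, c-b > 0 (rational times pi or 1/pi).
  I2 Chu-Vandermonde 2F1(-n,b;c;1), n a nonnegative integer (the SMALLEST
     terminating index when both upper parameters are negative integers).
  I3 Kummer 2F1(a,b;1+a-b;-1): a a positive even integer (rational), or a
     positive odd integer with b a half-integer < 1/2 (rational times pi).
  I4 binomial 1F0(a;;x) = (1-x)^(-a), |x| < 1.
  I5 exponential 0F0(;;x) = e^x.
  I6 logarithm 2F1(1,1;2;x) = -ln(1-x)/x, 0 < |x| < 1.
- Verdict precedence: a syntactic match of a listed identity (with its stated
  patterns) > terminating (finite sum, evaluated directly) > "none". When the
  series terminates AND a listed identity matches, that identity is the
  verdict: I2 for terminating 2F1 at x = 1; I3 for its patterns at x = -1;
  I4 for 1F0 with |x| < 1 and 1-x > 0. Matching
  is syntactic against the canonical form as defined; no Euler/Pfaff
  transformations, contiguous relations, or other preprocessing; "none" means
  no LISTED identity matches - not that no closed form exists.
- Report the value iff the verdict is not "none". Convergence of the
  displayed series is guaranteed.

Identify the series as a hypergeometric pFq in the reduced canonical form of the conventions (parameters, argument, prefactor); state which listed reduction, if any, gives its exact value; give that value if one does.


The tell: x = (1/2) and (1)_k (prefactor 2/11) is k! itself.
Consecutive-term ratio: r(k) = (1/2) * (k-7/12) / [(k+1)] - rational; roots negated = parameters, x = (1/2), C = 2/11.

The series (x = 1/2) is 1F0: upper {-7/12}, lower {-}, prefactor 2/11. Verdict: the binomial series (I4) fires (the 1F0 binomial series: exponent 7/12, x = 1/2). Hence: (2/11) * (1/2)^(7/12).


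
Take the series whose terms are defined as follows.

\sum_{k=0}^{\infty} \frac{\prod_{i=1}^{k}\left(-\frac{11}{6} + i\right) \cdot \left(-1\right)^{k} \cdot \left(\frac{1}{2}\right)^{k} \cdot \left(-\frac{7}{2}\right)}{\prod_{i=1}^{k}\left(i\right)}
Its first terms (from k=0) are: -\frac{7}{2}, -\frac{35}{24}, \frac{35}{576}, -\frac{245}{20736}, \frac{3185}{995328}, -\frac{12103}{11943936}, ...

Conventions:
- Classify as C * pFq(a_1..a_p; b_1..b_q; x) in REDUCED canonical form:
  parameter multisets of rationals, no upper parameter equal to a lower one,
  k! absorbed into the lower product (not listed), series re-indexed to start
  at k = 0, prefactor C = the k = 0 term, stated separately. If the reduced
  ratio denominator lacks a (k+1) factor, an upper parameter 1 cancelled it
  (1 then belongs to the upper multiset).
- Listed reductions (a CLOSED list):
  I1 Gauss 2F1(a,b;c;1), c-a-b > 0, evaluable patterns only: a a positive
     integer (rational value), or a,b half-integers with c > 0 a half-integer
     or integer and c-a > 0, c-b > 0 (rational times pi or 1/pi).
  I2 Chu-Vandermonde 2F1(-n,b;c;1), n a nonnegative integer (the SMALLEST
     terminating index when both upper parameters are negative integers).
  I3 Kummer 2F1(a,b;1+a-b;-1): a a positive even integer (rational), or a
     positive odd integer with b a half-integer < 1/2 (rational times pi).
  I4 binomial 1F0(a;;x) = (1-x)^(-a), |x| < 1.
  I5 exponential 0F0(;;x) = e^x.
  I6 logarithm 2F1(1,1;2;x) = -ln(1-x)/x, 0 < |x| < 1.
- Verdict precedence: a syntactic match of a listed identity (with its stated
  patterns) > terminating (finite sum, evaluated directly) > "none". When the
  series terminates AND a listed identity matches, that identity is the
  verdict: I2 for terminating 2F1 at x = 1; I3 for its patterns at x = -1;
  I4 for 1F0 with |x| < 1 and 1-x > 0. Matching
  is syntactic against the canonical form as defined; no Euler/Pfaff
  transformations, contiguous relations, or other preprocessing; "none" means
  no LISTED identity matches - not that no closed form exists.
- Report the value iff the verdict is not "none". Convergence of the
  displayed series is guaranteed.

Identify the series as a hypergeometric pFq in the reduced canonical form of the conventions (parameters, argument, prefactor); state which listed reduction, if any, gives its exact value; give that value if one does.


Reduced: x = -\frac{1}{2}, 1F0, upper = {-\frac{5}{6}}, lower = {-}, C = -\frac{7}{2}. Verdict (x = -\frac{1}{2}): the I4 binomial reduction applies (the 1F0 binomial series: exponent 5/6, x = -\frac{1}{2}). Value: \left(-\frac{7}{2}\right) \cdot \left(\frac{3}{2}\right)^{\frac{5}{6}}.

Key observation: from the first term -\frac{7}{2}: the (-1)^k factor (C = -7/2, x = -1/2) folds into the argument's sign.
Step ratio: r(k) = -\frac{1}{2} * (k-\frac{5}{6}) / [(k+1)] - rational in k. x = -\frac{1}{2}; t_0 = -\frac{7}{2}; negate the roots.


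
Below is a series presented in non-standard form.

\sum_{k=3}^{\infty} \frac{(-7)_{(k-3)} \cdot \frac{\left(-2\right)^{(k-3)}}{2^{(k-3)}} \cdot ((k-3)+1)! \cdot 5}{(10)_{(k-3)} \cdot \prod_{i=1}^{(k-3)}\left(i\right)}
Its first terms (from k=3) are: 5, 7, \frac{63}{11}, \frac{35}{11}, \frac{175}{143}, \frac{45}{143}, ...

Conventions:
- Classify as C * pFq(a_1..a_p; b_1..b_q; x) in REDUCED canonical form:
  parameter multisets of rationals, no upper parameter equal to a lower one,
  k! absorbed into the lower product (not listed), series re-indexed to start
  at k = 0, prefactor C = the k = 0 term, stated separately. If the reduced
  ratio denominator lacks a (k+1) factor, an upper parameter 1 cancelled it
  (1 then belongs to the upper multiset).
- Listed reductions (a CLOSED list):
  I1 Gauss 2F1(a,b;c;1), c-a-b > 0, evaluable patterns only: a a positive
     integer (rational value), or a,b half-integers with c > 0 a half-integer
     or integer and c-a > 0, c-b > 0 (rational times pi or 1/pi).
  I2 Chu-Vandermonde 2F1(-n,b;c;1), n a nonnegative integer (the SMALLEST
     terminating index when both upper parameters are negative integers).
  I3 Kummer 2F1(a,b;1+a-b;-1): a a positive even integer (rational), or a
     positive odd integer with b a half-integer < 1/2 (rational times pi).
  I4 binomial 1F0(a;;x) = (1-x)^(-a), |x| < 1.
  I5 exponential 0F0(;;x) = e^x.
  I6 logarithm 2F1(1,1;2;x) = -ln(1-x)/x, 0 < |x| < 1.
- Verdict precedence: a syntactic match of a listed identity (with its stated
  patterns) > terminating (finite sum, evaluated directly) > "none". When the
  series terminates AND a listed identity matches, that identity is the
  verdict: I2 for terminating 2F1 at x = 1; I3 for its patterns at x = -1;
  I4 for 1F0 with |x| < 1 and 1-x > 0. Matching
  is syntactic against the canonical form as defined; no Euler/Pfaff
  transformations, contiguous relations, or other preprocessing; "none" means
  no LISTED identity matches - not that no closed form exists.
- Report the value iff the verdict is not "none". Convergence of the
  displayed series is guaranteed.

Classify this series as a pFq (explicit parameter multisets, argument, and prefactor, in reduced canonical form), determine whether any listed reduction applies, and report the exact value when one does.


Reduced: x = -1, 2F1, upper = {-7, 2}, lower = {10}, C = 5. Verdict: the Kummer evaluation I3 fires (x = -1; c = 10 equals 1+a-b for upper {-7, 2}: listed pattern). Sum: \frac{45}{2}.

Key observation: from the first term 5: the product of the first k integers (prefactor 5) is k!.
Step ratio: r(k) = -1 * (k-7) (k+2) / [(k+10) (k+1)] ; factor over Q: parameters, x = -1, and C = 5.


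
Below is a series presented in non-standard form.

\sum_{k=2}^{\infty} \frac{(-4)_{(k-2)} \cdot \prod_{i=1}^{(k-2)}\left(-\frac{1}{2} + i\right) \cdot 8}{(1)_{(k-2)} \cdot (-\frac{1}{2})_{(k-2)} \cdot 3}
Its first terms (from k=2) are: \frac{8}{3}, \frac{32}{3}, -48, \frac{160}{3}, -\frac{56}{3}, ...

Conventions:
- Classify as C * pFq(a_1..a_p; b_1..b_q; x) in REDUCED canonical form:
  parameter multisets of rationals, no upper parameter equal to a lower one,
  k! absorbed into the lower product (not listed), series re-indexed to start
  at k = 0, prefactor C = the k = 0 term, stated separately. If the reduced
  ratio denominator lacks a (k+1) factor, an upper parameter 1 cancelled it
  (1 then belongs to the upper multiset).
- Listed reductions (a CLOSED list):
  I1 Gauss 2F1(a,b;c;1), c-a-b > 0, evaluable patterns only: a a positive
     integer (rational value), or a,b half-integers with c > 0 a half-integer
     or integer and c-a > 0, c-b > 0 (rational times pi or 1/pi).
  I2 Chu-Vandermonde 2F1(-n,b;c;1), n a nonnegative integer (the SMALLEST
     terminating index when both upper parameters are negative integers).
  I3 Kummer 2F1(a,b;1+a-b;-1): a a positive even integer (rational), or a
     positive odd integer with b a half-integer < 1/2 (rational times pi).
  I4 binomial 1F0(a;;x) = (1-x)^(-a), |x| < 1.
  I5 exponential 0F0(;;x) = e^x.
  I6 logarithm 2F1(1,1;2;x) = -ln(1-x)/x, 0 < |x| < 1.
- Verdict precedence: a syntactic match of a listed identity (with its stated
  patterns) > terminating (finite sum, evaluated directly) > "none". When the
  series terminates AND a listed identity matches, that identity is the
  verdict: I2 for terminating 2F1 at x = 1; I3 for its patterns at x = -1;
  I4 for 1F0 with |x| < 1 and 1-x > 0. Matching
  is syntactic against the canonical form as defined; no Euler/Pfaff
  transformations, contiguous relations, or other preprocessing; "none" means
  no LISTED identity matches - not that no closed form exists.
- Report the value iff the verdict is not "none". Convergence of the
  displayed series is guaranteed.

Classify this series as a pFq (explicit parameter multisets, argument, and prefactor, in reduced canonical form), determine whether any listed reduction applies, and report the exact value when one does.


Key observation: t_0 = \frac{8}{3} here, and the running product (C = 8/3) telescopes to a rising factorial.
Adjacent-term ratio: r(k) = 1 * (k-4) (k+\frac{1}{2}) / [(k-\frac{1}{2}) (k+1)] - rational in k, leading ratio 1; with t_0 = \frac{8}{3}, classification follows.

x = 1 here; the reduced form reads 2F1, upper {-4, \frac{1}{2}}, lower {-\frac{1}{2}}, C = \frac{8}{3}. Verdict (x = 1): Chu-Vandermonde (I2) applies (terminating 2F1 at x = 1 with n = 4, b = 1/2, c = -\frac{1}{2}). Value: 0.


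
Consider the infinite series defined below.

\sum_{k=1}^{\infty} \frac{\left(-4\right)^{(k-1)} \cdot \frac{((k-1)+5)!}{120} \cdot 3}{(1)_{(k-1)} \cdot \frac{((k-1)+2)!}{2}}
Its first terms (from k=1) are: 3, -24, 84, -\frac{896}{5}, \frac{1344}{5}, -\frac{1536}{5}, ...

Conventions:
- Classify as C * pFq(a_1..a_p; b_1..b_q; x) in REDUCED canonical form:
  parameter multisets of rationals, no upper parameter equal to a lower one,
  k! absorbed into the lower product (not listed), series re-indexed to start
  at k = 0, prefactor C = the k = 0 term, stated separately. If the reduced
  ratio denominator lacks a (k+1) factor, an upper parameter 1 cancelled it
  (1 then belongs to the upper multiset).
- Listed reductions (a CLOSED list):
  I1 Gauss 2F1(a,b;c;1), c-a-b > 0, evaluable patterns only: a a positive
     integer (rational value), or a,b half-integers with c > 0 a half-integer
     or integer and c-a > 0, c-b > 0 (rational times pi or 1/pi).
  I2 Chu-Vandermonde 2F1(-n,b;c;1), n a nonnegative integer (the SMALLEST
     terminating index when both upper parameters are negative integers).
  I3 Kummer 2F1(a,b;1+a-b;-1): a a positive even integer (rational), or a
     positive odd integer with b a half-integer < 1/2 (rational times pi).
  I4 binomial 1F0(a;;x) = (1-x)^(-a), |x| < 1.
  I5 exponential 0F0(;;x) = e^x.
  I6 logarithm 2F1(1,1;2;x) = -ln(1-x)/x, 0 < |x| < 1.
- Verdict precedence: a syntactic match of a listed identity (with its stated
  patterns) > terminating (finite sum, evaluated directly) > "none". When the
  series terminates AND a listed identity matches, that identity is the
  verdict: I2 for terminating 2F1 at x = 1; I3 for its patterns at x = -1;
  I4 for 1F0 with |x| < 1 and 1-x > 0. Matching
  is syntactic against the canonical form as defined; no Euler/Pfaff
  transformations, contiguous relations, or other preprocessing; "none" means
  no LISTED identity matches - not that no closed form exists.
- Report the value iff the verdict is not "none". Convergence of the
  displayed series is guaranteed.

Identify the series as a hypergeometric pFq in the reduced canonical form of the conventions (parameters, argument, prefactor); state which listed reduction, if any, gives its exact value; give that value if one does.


x = -4 here; the reduced form reads 1F1, upper {6}, lower {3}, C = 3. Verdict: none - at argument -4 the multisets {6} ; {3} match no listed identity.

Structural cue: from the first term 3: the denominator's factorial ratio (C = 3) is a lower Pochhammer.
Consecutive-term ratio: r(k) = -4 * (k+6) / [(k+3) (k+1)] - rational in k. x = -4; t_0 = 3; negate the roots.


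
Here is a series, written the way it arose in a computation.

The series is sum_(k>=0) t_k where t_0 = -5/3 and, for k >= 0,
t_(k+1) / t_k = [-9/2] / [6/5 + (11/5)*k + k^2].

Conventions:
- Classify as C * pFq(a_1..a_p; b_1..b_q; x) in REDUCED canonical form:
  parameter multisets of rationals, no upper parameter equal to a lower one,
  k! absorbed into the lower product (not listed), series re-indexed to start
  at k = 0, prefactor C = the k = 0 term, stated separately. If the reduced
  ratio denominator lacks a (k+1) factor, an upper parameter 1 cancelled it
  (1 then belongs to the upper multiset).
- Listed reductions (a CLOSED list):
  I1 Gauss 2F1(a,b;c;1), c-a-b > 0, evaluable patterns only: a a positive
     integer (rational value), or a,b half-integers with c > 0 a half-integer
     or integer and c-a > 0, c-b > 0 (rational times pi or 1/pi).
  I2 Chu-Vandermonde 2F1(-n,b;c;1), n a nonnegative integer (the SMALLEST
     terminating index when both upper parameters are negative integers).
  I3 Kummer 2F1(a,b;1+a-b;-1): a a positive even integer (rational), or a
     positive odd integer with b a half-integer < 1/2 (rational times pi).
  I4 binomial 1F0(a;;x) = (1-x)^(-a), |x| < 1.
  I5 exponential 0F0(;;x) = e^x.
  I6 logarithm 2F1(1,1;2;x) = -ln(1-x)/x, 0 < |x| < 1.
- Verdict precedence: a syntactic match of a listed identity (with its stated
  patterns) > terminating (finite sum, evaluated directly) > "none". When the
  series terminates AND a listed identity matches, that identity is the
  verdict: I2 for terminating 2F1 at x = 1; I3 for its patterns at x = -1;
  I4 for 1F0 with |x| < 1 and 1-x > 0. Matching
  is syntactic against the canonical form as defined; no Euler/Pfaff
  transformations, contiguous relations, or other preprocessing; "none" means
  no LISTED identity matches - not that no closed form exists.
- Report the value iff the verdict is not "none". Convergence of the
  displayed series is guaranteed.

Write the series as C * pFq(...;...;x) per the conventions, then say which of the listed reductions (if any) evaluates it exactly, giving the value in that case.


Prefactor -5/3, argument -9/2: 0F1 with upper {-} over lower {6/5}. Verdict: none. Every listed pattern misses the 0F1 form at -9/2, upper {-}.

Key step: t_0 being -5/3, factor the ratio over Q (prefactor -5/3): negated roots = parameters.
Ratio: r(k) = (-9/2) * 1 / [(k+6/5) (k+1)] - poly over poly, x = (-9/2) from leading terms; C = -5/3 at k = 0.


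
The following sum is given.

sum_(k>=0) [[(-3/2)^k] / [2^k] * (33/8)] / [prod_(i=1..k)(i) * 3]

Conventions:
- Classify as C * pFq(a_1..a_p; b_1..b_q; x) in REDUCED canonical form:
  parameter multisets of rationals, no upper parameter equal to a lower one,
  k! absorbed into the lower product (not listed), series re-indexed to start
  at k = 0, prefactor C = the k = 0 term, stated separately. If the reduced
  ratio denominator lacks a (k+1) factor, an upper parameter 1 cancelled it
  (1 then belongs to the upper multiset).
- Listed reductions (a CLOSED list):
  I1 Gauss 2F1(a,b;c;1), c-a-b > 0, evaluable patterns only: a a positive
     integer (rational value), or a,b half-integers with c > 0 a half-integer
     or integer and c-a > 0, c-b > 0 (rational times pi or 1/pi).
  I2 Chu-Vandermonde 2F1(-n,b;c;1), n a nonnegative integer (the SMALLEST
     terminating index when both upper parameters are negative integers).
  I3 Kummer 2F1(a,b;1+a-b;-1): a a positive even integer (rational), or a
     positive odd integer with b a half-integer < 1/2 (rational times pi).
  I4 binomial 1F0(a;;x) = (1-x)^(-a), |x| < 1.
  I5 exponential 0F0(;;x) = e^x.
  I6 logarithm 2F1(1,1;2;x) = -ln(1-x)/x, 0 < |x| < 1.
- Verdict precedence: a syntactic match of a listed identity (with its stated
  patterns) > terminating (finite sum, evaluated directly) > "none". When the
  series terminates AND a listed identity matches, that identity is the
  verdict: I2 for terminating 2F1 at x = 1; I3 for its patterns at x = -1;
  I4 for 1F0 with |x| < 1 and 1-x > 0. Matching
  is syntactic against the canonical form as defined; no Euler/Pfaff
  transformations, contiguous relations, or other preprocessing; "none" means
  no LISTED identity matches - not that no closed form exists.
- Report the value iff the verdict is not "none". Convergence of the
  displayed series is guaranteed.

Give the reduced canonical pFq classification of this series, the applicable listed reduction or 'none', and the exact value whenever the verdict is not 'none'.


Canonical form: C = 11/8 times 0F0 with upper {-}, lower {-}, x = -3/4. Verdict: the exponential series (I5) fires (the 0F0 exponential series at x = -3/4). Exact value: (11/8) * e^(-3/4).

The tell: with t_0 = 11/8, the two k-th powers (C = 11/8, x = -3/4) combine into one argument.
Ratio: r(k) = (-3/4) * 1 / [(k+1)] - rational in k, leading ratio (-3/4); with t_0 = 11/8, classification follows.


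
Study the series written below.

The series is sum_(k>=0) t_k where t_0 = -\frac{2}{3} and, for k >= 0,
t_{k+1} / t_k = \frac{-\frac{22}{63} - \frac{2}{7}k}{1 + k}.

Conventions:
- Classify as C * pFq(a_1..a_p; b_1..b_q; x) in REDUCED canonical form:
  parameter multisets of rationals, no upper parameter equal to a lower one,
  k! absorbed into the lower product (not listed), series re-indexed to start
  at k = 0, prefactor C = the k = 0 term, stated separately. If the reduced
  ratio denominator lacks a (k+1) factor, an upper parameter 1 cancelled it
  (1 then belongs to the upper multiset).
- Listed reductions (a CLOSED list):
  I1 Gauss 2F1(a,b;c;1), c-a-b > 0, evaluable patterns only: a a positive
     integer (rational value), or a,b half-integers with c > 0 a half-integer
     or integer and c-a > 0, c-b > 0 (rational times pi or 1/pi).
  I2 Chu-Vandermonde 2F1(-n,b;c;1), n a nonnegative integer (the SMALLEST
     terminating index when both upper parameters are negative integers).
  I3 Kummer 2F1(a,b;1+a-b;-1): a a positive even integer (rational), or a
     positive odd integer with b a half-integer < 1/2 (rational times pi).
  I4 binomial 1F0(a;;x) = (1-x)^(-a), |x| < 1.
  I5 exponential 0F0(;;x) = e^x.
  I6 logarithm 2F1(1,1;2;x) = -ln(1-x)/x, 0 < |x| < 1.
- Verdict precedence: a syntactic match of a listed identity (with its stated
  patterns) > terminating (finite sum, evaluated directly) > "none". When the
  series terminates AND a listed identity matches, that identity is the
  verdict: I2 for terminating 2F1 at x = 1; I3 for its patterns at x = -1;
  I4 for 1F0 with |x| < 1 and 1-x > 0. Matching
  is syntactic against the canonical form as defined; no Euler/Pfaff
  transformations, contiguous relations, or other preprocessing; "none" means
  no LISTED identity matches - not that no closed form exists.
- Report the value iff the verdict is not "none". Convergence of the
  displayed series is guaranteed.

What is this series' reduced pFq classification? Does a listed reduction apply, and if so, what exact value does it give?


At argument -\frac{2}{7}: a 1F0 with upper {\frac{11}{9}}, lower {-}, scaled by C = -\frac{2}{3}. Verdict: the binomial series (I4) fires (the 1F0 binomial series: exponent -11/9, x = -\frac{2}{7}). Its exact value is \left(-\frac{2}{3}\right) \cdot \left(\frac{9}{7}\right)^{-\frac{11}{9}}.

First insight: t_0 = -\frac{2}{3} here, and roots of the ratio polynomials (prefactor -2/3) are the negated parameters.
Adjacent-term ratio: r(k) = -\frac{2}{7} * (k+\frac{11}{9}) / [(k+1)] - rational in k. x = -\frac{2}{7}; t_0 = -\frac{2}{3}; negate the roots.


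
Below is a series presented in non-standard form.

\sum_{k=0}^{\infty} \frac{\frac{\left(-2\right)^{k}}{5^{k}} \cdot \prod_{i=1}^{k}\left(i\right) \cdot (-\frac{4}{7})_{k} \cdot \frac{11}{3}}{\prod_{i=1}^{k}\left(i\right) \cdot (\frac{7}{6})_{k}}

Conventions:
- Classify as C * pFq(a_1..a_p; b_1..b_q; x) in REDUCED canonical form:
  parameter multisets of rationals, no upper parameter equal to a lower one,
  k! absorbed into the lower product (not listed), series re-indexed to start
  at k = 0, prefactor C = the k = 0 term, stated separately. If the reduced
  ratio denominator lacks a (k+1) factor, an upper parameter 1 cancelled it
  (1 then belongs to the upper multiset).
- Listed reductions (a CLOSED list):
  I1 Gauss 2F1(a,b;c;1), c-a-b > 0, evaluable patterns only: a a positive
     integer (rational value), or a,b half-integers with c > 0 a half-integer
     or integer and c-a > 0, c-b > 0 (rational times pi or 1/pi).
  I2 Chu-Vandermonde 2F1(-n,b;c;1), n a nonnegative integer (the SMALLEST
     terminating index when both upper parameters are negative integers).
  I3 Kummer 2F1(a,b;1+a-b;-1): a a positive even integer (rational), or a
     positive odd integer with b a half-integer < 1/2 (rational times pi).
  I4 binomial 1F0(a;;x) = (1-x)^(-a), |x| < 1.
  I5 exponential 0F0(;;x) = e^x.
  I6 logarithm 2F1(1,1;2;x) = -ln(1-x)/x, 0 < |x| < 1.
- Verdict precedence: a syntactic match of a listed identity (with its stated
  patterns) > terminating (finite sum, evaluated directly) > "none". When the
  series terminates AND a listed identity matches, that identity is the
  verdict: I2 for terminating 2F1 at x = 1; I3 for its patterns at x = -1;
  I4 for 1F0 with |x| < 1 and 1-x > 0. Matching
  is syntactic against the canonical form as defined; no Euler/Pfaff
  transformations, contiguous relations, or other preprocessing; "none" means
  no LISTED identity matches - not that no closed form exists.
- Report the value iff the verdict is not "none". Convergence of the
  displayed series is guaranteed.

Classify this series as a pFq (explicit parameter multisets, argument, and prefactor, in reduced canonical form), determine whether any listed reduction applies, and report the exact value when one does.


Key observation: t_0 = \frac{11}{3} here, and the running product (C = 11/3, x = -2/5) telescopes to a rising factorial.
Step ratio: r(k) = -\frac{2}{5} * (k-\frac{4}{7}) (k+1) / [(k+\frac{7}{6}) (k+1)] - poly over poly, x = -\frac{2}{5} from leading terms; C = \frac{11}{3} at k = 0.

With C = \frac{11}{3}: the canonical form is 2F1(-\frac{4}{7}, 1; \frac{7}{6}; -\frac{2}{5}). Verdict: none - at argument -\frac{2}{5} the multisets {-\frac{4}{7}, 1} ; {\frac{7}{6}} match no listed identity.


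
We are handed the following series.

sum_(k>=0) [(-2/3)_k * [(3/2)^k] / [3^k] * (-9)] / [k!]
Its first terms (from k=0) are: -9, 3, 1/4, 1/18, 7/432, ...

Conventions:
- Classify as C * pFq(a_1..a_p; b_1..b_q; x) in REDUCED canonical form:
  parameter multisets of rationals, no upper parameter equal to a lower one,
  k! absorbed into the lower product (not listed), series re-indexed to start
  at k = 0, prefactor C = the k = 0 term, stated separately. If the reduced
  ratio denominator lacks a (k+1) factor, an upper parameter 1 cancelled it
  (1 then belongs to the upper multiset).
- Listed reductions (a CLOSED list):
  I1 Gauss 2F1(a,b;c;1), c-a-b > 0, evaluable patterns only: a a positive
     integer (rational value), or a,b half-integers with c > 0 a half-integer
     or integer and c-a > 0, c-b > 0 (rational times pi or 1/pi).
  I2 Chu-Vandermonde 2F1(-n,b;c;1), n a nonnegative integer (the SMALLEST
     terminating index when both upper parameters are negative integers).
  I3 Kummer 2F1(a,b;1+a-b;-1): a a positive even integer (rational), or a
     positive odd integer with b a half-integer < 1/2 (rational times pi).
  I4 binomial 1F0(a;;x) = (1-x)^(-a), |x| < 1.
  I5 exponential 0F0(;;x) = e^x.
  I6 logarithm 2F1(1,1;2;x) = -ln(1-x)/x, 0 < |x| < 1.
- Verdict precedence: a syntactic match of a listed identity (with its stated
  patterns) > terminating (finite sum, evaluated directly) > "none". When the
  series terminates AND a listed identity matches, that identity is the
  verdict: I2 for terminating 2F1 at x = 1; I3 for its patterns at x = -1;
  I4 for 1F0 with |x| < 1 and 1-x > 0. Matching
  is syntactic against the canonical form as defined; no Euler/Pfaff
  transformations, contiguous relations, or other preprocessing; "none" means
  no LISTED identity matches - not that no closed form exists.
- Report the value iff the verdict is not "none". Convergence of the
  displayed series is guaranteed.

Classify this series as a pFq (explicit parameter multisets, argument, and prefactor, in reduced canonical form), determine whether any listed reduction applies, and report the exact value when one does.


The series (x = 1/2) is 1F0: upper {-2/3}, lower {-}, prefactor -9. Verdict: the I4 binomial reduction fires (the 1F0 binomial series: exponent 2/3, x = 1/2). Its exact value is (-9) * (1/2)^(2/3).

Key step: t_0 = -9 here, and the two k-th powers (prefactor -9) combine into one argument.
Consecutive-term ratio: r(k) = (1/2) * (k-2/3) / [(k+1)] - rational in k, leading ratio (1/2); with t_0 = -9, classification follows.


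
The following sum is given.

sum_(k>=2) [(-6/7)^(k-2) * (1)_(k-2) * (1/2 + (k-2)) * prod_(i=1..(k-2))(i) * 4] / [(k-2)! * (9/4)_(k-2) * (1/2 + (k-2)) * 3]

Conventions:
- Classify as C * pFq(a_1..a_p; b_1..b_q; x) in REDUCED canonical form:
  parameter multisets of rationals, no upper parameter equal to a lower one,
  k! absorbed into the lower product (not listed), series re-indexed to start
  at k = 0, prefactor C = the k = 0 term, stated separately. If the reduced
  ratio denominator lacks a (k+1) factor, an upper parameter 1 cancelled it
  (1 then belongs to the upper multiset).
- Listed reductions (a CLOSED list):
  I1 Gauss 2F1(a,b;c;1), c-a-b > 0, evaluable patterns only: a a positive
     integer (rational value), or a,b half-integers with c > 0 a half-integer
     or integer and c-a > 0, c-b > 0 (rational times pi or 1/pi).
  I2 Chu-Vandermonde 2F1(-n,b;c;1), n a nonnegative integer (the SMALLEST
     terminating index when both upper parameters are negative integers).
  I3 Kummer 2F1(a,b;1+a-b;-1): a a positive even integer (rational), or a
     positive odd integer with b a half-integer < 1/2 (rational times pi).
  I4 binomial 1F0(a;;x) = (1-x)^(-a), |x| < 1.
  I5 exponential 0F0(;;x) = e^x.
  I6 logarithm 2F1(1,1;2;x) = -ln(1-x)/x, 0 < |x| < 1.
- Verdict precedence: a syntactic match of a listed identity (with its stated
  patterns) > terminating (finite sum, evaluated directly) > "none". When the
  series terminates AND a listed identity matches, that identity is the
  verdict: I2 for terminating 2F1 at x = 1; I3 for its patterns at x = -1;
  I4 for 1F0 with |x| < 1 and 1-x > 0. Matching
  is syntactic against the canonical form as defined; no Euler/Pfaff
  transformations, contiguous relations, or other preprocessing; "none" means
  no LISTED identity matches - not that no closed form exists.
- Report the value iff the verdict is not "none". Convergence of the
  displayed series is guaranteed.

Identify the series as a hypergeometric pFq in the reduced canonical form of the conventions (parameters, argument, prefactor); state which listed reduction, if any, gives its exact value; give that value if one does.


This is 4/3 * 2F1(1, 1; 9/4; -6/7) in reduced canonical form. Verdict: none here - no I1-I6 shape fits x = -6/7 with lower {9/4}.

Structural cue: t_0 = 4/3 here, and the constant factors (C = 4/3, x = -6/7) combine into one prefactor.
Consecutive-term ratio: r(k) = (-6/7) * (k+1) (k+1) / [(k+9/4) (k+1)] - rational; roots negated = parameters, x = (-6/7), C = 4/3.


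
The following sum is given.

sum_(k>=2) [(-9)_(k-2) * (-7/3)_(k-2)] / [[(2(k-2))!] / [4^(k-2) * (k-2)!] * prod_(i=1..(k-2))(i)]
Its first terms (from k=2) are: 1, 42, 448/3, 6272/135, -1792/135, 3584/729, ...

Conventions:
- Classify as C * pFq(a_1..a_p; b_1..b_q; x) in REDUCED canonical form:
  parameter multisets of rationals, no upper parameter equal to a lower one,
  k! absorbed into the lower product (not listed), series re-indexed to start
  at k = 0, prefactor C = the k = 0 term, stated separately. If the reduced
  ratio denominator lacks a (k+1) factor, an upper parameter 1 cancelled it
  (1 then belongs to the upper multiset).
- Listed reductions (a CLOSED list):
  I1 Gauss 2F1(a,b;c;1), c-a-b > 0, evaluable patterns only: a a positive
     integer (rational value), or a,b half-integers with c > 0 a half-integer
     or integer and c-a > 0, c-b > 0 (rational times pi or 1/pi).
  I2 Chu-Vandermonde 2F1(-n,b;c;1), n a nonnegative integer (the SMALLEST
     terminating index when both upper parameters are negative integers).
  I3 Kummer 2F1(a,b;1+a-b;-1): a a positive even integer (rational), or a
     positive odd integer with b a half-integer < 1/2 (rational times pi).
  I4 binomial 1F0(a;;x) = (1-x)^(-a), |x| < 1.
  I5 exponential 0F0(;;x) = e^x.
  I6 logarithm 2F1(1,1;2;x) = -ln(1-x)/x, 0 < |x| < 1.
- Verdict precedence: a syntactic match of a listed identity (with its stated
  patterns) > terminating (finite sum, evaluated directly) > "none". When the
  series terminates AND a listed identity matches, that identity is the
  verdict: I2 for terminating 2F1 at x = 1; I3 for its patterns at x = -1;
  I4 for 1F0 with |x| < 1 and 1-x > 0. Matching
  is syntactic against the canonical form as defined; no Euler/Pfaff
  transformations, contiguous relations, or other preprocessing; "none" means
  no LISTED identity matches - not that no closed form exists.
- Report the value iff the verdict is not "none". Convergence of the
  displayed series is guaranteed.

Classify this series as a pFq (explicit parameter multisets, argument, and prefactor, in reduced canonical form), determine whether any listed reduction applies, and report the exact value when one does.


With C = 1: the canonical form is 2F1(-9, -7/3; 1/2; 1). Verdict: Chu-Vandermonde (I2) applies (terminating 2F1 at x = 1 with n = 9, b = -7/3, c = 1/2). Value: 4019161243/17537553.

The tell: x = 1 and the product of the first k integers (C = 1) is k!.
Consecutive-term ratio: r(k) = 1 * (k-9) (k-7/3) / [(k+1/2) (k+1)] - poly over poly, x = 1 from leading terms; C = 1 at k = 0.


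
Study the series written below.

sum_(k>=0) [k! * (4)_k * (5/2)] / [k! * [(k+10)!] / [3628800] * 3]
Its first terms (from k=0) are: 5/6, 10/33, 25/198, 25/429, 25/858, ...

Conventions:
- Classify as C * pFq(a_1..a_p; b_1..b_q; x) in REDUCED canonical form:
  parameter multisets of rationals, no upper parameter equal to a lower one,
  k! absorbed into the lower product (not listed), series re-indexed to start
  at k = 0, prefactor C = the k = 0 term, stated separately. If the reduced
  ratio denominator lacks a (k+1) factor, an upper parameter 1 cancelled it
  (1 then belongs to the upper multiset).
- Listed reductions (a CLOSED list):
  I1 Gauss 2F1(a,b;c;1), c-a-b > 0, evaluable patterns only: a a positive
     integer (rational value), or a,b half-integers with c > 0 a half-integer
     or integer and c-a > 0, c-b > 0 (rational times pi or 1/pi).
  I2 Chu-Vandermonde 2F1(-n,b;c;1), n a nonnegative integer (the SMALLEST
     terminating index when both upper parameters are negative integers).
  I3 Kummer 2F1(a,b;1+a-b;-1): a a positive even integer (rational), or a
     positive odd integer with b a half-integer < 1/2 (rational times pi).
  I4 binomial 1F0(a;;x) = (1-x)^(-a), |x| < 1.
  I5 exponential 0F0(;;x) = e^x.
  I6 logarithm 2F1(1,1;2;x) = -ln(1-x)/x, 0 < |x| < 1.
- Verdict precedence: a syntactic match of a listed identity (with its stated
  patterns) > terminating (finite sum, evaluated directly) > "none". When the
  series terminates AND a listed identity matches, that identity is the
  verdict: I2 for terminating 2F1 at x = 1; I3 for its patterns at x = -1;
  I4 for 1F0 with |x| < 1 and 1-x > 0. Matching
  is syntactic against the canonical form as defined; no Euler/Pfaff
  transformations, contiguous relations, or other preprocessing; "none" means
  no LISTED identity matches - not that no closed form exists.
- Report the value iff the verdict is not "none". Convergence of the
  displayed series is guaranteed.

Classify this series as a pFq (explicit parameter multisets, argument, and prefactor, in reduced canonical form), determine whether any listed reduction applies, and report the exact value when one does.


x = 1 here; the reduced form reads 2F1, upper {1, 4}, lower {11}, C = 5/6. Verdict at x = 1: the Gauss summation I1 matches (x = 1: the Gamma ratio telescopes since c-a-b = 6 > 0 and a = 1 in Z>0). Hence: 25/18.

The tell: from the first term 5/6: the factorial ratio (prefactor 5/6) (k+a-1)!/(a-1)! is a rising factorial (a)_k.
Ratio: r(k) = 1 * (k+1) (k+4) / [(k+11) (k+1)] - rational in k, leading ratio 1; with t_0 = 5/6, classification follows.


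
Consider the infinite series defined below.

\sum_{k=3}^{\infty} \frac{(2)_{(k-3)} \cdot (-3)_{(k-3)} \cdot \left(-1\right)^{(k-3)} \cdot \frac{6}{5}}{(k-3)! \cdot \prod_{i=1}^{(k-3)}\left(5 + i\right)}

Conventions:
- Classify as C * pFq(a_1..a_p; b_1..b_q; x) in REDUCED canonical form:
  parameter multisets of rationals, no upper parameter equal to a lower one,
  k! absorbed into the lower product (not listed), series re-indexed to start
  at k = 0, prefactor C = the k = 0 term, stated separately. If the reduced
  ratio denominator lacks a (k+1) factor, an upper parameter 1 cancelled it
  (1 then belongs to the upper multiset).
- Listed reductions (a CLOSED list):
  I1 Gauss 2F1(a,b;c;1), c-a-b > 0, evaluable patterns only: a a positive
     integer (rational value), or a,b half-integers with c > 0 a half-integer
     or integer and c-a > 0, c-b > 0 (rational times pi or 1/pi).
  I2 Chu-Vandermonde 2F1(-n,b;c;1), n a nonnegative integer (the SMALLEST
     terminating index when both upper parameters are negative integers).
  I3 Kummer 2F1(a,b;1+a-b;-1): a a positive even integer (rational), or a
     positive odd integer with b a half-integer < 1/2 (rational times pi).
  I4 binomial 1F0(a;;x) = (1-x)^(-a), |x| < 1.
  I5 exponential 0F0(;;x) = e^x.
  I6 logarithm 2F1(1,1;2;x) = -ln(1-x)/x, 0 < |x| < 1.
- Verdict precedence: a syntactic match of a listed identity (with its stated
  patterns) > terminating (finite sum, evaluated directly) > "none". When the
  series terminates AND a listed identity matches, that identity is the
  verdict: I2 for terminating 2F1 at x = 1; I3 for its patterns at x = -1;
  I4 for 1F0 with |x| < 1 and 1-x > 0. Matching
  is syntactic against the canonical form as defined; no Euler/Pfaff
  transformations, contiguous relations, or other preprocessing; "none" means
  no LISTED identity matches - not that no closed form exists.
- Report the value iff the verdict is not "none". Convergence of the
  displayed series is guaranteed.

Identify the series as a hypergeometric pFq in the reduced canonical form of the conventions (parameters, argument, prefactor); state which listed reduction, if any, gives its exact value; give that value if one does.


Canonical form: C = \frac{6}{5} times 2F1 with upper {-3, 2}, lower {6}, x = -1. Verdict at x = -1: Kummer's theorem (I3) matches (x = -1; c = 6 equals 1+a-b for upper {-3, 2}: listed pattern). Value: 3.

Key step: t_0 = \frac{6}{5} here, and the lower running product (prefactor 6/5) is a rising factorial.
Adjacent-term ratio: r(k) = -1 * (k-3) (k+2) / [(k+6) (k+1)] - poly over poly, x = -1 from leading terms; C = \frac{6}{5} at k = 0.


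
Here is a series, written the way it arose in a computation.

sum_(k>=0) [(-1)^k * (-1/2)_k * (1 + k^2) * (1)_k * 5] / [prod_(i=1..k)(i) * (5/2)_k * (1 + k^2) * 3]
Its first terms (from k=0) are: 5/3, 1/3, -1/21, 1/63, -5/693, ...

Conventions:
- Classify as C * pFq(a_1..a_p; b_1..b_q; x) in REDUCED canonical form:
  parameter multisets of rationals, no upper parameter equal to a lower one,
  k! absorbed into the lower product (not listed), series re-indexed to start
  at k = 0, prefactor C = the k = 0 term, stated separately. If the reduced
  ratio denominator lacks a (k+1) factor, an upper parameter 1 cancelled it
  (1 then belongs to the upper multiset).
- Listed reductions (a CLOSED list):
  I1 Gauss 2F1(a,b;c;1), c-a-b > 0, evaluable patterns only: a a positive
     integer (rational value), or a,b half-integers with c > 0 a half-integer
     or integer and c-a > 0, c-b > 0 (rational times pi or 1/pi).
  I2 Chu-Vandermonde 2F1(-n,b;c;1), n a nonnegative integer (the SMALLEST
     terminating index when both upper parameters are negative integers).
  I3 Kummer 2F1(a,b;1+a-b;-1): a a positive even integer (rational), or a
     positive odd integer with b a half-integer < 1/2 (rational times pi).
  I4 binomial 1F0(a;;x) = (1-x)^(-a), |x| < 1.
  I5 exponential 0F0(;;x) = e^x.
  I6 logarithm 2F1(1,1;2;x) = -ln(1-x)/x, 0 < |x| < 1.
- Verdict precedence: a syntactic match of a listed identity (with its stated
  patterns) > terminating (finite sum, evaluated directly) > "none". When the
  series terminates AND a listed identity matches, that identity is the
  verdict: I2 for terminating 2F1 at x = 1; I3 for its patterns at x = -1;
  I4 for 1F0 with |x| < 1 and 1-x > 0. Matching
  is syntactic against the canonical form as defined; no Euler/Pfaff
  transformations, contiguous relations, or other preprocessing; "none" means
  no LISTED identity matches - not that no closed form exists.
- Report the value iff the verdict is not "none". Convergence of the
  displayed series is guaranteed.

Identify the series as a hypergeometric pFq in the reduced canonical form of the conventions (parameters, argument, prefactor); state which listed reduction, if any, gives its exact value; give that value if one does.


The series (x = -1) is 2F1: upper {-1/2, 1}, lower {5/2}, prefactor 5/3. Verdict at x = -1: Kummer (I3) matches (x = -1; c = 5/2 equals 1+a-b for upper {-1/2, 1}: listed pattern). Its exact value is (5/8) * pi.

First insight: x = (-1) and k^2 + 1 divides numerator and denominator alike; prefactor 5/3 after cancelling.
Adjacent-term ratio: r(k) = (-1) * (k-1/2) (k+1) / [(k+5/2) (k+1)] - rational; roots negated = parameters, x = (-1), C = 5/3.
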